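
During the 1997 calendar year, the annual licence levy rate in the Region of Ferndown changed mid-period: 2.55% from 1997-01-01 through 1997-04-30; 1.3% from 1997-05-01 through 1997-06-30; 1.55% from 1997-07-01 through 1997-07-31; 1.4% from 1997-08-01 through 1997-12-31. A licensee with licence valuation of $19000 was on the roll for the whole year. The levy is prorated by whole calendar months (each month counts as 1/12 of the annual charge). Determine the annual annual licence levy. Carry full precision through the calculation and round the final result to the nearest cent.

$338.04

1997-01-01 to 1997-04-30: 4 months at 2.55% → $19000 × 2.55% × 4/12 = $161.5000
1997-05-01 to 1997-06-30: 2 months at 1.3% → $19000 × 1.3% × 2/12 = $41.1667
1997-07-01 to 1997-07-31: 1 month at 1.55% → $19000 × 1.55% × 1/12 = $24.5417
1997-08-01 to 1997-12-31: 5 months at 1.4% → $19000 × 1.4% × 5/12 = $110.8333
Total = $338.0417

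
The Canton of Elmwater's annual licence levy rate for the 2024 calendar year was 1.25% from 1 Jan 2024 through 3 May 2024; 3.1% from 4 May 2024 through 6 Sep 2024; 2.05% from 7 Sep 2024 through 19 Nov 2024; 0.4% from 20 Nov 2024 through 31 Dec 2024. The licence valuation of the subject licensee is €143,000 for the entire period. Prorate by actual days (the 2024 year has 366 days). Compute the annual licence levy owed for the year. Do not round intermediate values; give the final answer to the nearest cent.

€2,790.06

1 Jan – 3 May 2024: 124 days at 1.25% → €143,000 × 1.25% × 124/366 = €605.6011
4 May – 6 Sep 2024: 126 days at 3.1% → €143,000 × 3.1% × 126/366 = €1,526.1148
7 Sep – 19 Nov 2024: 74 days at 2.05% → €143,000 × 2.05% × 74/366 = €592.7077
20 Nov – 31 Dec 2024: 42 days at 0.4% → €143,000 × 0.4% × 42/366 = €65.6393
Total = €2,790.0628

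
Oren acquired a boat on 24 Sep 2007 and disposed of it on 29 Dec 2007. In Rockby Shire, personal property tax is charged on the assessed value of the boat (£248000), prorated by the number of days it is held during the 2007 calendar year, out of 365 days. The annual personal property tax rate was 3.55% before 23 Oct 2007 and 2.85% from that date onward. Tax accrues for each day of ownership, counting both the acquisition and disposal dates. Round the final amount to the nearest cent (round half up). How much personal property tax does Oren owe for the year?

£2016.27

24 Sep – 22 Oct 2007: 29 days at 3.55% → £248000 × 3.55% × 29/365 = £699.4959
23 Oct – 29 Dec 2007: 68 days at 2.85% → £248000 × 2.85% × 68/365 = £1316.7781
Total = £2016.2740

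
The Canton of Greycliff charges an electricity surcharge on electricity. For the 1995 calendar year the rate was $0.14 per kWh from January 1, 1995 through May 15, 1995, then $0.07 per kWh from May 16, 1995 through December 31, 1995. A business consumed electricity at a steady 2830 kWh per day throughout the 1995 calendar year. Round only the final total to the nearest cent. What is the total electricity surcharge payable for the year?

January 1 – May 15, 1995: 135 days × 2830 kWh/day = 382,050 kWh at $0.14/kWh → $53,487.00
May 16 – December 31, 1995: 230 days × 2830 kWh/day = 650,900 kWh at $0.07/kWh → $45,563.00

$99,050.00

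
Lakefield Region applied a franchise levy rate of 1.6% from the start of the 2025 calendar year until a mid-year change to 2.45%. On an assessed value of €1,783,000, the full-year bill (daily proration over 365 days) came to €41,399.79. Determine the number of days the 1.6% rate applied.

Let d = days at the first rate; then 365 − d days at the second rate.
€1,783,000 × [1.6%·d + 2.45%·(365−d)] / 365 = €41,399.79
Solving gives d = 55, so the new rate took effect on February 25, 2025.

55 days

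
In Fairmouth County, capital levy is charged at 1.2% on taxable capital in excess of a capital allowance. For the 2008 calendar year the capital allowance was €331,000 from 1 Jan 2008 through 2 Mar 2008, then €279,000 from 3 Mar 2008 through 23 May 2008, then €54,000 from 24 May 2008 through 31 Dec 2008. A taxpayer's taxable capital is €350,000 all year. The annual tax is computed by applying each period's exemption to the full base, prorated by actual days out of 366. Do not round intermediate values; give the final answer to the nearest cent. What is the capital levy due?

€2,384.00

1 Jan – 2 Mar 2008: 62 days, exemption €331,000 → (€350,000 − €331,000) × 1.2% × 62/366 = €38.6230
3 Mar – 23 May 2008: 82 days, exemption €279,000 → (€350,000 − €279,000) × 1.2% × 82/366 = €190.8852
24 May – 31 Dec 2008: 222 days, exemption €54,000 → (€350,000 − €54,000) × 1.2% × 222/366 = €2,154.4918
Total = €2,384.0000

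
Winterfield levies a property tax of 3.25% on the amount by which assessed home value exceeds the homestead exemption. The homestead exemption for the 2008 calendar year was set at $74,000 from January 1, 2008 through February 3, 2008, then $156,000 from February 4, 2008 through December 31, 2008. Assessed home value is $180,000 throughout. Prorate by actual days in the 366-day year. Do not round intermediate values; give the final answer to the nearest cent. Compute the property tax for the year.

$1,027.57

January 1 – February 3, 2008: 34 days, exemption $74,000 → ($180,000 − $74,000) × 3.25% × 34/366 = $320.0273
February 4 – December 31, 2008: 332 days, exemption $156,000 → ($180,000 − $156,000) × 3.25% × 332/366 = $707.5410
Total = $1,027.5683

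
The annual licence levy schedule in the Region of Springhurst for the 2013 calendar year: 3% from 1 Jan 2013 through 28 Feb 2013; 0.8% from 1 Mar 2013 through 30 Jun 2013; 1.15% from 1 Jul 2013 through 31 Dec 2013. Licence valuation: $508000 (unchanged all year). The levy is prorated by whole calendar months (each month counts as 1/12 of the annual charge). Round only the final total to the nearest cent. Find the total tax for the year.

1 Jan – 28 Feb 2013: 2 months at 3% → $508000 × 3% × 2/12 = $2540.0000
1 Mar – 30 Jun 2013: 4 months at 0.8% → $508000 × 0.8% × 4/12 = $1354.6667
1 Jul – 31 Dec 2013: 6 months at 1.15% → $508000 × 1.15% × 6/12 = $2921.0000
Total = $6815.6667

$6815.67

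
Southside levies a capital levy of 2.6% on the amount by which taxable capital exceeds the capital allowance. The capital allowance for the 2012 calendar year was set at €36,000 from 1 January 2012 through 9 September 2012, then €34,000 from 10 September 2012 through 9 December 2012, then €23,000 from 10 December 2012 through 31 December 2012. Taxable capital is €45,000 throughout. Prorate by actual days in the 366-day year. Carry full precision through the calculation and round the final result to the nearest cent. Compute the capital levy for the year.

€267.25

1 January – 9 September 2012: 253 days, exemption €36,000 → (€45,000 − €36,000) × 2.6% × 253/366 = €161.7541
10 September – 9 December 2012: 91 days, exemption €34,000 → (€45,000 − €34,000) × 2.6% × 91/366 = €71.1093
10 December – 31 December 2012: 22 days, exemption €23,000 → (€45,000 − €23,000) × 2.6% × 22/366 = €34.3825
Total = €267.2459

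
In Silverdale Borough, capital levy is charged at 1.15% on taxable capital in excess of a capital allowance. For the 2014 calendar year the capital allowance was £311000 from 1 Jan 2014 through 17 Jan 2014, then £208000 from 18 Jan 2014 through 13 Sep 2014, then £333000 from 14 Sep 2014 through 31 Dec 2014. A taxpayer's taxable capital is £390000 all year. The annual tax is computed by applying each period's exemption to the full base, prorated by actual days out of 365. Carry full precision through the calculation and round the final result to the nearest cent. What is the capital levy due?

£1608.55

1 Jan – 17 Jan 2014: 17 days, exemption £311000 → (£390000 − £311000) × 1.15% × 17/365 = £42.3137
18 Jan – 13 Sep 2014: 239 days, exemption £208000 → (£390000 − £208000) × 1.15% × 239/365 = £1370.4849
14 Sep – 31 Dec 2014: 109 days, exemption £333000 → (£390000 − £333000) × 1.15% × 109/365 = £195.7521
Total = £1608.5507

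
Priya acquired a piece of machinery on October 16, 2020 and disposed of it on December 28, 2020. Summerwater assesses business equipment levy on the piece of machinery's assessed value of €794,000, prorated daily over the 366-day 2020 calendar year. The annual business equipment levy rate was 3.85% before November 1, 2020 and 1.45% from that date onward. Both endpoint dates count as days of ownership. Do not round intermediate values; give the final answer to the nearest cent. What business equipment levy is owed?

€3,160.81

October 16 – October 31, 2020: 16 days at 3.85% → €794,000 × 3.85% × 16/366 = €1,336.3497
November 1 – December 28, 2020: 58 days at 1.45% → €794,000 × 1.45% × 58/366 = €1,824.4645
Total = €3,160.8142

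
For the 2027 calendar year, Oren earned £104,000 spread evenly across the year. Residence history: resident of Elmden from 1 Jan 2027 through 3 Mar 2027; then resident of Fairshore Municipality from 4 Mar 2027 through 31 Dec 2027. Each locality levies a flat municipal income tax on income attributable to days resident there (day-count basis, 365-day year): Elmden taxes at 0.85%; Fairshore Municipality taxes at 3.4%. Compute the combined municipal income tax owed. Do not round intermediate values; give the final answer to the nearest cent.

Elmden, 1 Jan – 3 Mar 2027: 62 days → £104,000 × 0.85% × 62/365 = £150.1589
Fairshore Municipality, 4 Mar – 31 Dec 2027: 303 days → £104,000 × 3.4% × 303/365 = £2,935.3644
Total = £3,085.5233

£3,085.52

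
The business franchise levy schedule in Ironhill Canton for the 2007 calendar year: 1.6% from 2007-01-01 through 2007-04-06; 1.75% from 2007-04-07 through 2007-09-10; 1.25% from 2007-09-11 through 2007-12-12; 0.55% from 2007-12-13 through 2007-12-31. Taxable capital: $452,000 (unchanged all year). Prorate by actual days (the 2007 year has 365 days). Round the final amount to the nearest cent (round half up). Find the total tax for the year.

2007-01-01 to 2007-04-06: 96 days at 1.6% → $452,000 × 1.6% × 96/365 = $1,902.1151
2007-04-07 to 2007-09-10: 157 days at 1.75% → $452,000 × 1.75% × 157/365 = $3,402.3836
2007-09-11 to 2007-12-12: 93 days at 1.25% → $452,000 × 1.25% × 93/365 = $1,439.5890
2007-12-13 to 2007-12-31: 19 days at 0.55% → $452,000 × 0.55% × 19/365 = $129.4082
Total = $6,873.4959

$6,873.50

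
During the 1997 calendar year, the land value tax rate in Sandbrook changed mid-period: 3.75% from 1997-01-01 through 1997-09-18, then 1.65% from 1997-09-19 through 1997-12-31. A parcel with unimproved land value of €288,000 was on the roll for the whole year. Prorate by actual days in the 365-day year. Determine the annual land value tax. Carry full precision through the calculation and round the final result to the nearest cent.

1997-01-01 to 1997-09-18: 261 days at 3.75% → €288,000 × 3.75% × 261/365 = €7,722.7397
1997-09-19 to 1997-12-31: 104 days at 1.65% → €288,000 × 1.65% × 104/365 = €1,353.9945
Total = €9,076.7342

€9,076.73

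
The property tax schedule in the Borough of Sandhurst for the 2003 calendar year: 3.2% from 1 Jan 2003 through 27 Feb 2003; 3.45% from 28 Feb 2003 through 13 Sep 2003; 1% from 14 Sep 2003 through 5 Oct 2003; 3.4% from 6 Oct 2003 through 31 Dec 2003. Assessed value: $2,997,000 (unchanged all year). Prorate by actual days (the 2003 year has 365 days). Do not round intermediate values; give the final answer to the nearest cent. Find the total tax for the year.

1 Jan – 27 Feb 2003: 58 days at 3.2% → $2,997,000 × 3.2% × 58/365 = $15,239.5397
28 Feb – 13 Sep 2003: 198 days at 3.45% → $2,997,000 × 3.45% × 198/365 = $56,089.0603
14 Sep – 5 Oct 2003: 22 days at 1% → $2,997,000 × 1% × 22/365 = $1,806.4110
6 Oct – 31 Dec 2003: 87 days at 3.4% → $2,997,000 × 3.4% × 87/365 = $24,288.0164
Total = $97,423.0274

$97,423.03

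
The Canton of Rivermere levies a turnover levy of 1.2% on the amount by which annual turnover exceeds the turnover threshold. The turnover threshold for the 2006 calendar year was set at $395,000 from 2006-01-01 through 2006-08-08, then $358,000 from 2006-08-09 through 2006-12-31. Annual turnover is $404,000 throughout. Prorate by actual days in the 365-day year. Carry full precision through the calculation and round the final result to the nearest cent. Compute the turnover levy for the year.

2006-01-01 to 2006-08-08: 220 days, exemption $395,000 → ($404,000 − $395,000) × 1.2% × 220/365 = $65.0959
2006-08-09 to 2006-12-31: 145 days, exemption $358,000 → ($404,000 − $358,000) × 1.2% × 145/365 = $219.2877
Total = $284.3836

$284.38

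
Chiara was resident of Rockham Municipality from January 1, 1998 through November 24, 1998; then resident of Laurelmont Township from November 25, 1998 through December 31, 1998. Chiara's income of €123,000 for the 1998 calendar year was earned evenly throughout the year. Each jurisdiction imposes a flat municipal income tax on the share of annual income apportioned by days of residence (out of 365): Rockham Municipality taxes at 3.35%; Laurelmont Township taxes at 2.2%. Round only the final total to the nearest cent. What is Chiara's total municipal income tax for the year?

Rockham Municipality, January 1 – November 24, 1998: 328 days → €123,000 × 3.35% × 328/365 = €3,702.8055
Laurelmont Township, November 25 – December 31, 1998: 37 days → €123,000 × 2.2% × 37/365 = €274.3068
Total = €3,977.1123

€3,977.11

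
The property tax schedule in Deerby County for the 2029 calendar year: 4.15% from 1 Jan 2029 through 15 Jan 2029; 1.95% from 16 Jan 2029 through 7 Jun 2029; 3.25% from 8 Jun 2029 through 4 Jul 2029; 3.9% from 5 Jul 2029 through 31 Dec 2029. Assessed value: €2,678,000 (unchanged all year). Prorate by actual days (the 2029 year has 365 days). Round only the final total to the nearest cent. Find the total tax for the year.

€82,970.31

1 Jan – 15 Jan 2029: 15 days at 4.15% → €2,678,000 × 4.15% × 15/365 = €4,567.2740
16 Jan – 7 Jun 2029: 143 days at 1.95% → €2,678,000 × 1.95% × 143/365 = €20,459.1863
8 Jun – 4 Jul 2029: 27 days at 3.25% → €2,678,000 × 3.25% × 27/365 = €6,438.2055
5 Jul – 31 Dec 2029: 180 days at 3.9% → €2,678,000 × 3.9% × 180/365 = €51,505.6438
Total = €82,970.3096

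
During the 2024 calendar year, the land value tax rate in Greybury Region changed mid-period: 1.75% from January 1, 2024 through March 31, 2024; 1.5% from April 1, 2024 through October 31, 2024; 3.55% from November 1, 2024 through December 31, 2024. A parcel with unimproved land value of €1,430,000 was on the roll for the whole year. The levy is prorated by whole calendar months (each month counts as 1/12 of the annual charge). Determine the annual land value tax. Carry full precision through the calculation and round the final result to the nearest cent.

€27,229.58

January 1 – March 31, 2024: 3 months at 1.75% → €1,430,000 × 1.75% × 3/12 = €6,256.2500
April 1 – October 31, 2024: 7 months at 1.5% → €1,430,000 × 1.5% × 7/12 = €12,512.5000
November 1 – December 31, 2024: 2 months at 3.55% → €1,430,000 × 3.55% × 2/12 = €8,460.8333
Total = €27,229.5833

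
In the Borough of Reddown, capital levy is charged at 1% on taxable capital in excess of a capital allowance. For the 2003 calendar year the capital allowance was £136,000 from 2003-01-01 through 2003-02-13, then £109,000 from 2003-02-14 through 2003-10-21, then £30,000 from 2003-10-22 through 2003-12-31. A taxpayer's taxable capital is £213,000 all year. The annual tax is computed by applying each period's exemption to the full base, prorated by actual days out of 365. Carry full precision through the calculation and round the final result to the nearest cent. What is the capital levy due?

2003-01-01 to 2003-02-13: 44 days, exemption £136,000 → (£213,000 − £136,000) × 1% × 44/365 = £92.8219
2003-02-14 to 2003-10-21: 250 days, exemption £109,000 → (£213,000 − £109,000) × 1% × 250/365 = £712.3288
2003-10-22 to 2003-12-31: 71 days, exemption £30,000 → (£213,000 − £30,000) × 1% × 71/365 = £355.9726
Total = £1,161.1233

£1,161.12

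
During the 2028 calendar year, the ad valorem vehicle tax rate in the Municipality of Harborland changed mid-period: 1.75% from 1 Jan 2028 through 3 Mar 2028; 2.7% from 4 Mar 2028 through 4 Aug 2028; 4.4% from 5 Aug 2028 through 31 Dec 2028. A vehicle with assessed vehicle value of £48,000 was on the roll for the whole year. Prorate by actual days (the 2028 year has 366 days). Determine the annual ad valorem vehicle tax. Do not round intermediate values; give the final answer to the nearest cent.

1 Jan – 3 Mar 2028: 63 days at 1.75% → £48,000 × 1.75% × 63/366 = £144.5902
4 Mar – 4 Aug 2028: 154 days at 2.7% → £48,000 × 2.7% × 154/366 = £545.3115
5 Aug – 31 Dec 2028: 149 days at 4.4% → £48,000 × 4.4% × 149/366 = £859.8033
Total = £1,549.7049

£1,549.70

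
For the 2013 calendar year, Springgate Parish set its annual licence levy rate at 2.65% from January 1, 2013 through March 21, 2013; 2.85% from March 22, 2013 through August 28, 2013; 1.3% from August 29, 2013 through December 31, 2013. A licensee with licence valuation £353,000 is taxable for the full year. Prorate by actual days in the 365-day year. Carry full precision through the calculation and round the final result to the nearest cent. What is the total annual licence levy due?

January 1 – March 21, 2013: 80 days at 2.65% → £353,000 × 2.65% × 80/365 = £2,050.3014
March 22 – August 28, 2013: 160 days at 2.85% → £353,000 × 2.85% × 160/365 = £4,410.0822
August 29 – December 31, 2013: 125 days at 1.3% → £353,000 × 1.3% × 125/365 = £1,571.5753
Total = £8,031.9589

£8,031.96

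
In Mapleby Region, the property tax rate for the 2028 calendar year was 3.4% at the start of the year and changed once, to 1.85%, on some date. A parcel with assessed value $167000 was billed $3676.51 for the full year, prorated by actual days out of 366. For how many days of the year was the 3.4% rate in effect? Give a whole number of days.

83 days

Let d = days at the first rate; then 366 − d days at the second rate.
$167000 × [3.4%·d + 1.85%·(366−d)] / 366 = $3676.51
Solving gives d = 83, so the new rate took effect on 24 Mar 2028.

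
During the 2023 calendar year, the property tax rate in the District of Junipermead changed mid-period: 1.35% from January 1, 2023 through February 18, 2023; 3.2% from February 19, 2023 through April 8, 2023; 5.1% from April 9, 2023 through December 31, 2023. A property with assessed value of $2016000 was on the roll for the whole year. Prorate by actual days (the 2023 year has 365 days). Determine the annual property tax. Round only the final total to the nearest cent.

January 1 – February 18, 2023: 49 days at 1.35% → $2016000 × 1.35% × 49/365 = $3653.6548
February 19 – April 8, 2023: 49 days at 3.2% → $2016000 × 3.2% × 49/365 = $8660.5151
April 9 – December 31, 2023: 267 days at 5.1% → $2016000 × 5.1% × 267/365 = $75210.6082
Total = $87524.7781

$87524.78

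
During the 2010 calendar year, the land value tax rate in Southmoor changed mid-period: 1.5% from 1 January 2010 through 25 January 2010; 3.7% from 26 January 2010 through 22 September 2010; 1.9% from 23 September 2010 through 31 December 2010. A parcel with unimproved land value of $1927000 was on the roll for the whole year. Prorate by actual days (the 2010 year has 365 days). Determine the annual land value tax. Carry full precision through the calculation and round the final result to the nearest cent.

$58892.29

1 January – 25 January 2010: 25 days at 1.5% → $1927000 × 1.5% × 25/365 = $1979.7945
26 January – 22 September 2010: 240 days at 3.7% → $1927000 × 3.7% × 240/365 = $46881.5342
23 September – 31 December 2010: 100 days at 1.9% → $1927000 × 1.9% × 100/365 = $10030.9589
Total = $58892.2877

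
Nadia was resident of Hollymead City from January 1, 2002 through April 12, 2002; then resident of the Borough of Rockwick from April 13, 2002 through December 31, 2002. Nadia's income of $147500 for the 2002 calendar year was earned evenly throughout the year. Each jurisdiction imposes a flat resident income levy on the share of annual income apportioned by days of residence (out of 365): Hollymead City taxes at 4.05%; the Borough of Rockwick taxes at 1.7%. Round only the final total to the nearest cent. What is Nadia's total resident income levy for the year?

$3476.15

Hollymead City, January 1 – April 12, 2002: 102 days → $147500 × 4.05% × 102/365 = $1669.3767
The Borough of Rockwick, April 13 – December 31, 2002: 263 days → $147500 × 1.7% × 263/365 = $1806.7740
Total = $3476.1507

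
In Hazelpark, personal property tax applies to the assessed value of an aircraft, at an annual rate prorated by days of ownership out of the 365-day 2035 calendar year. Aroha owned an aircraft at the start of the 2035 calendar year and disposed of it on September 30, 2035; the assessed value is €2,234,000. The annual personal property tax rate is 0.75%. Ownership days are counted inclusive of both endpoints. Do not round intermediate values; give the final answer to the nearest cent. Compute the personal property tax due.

Days held (January 1 – September 30, 2035): 273 out of 365
Tax = €2,234,000 × 0.75% × 273/365 = €12,531.8219

€12,531.82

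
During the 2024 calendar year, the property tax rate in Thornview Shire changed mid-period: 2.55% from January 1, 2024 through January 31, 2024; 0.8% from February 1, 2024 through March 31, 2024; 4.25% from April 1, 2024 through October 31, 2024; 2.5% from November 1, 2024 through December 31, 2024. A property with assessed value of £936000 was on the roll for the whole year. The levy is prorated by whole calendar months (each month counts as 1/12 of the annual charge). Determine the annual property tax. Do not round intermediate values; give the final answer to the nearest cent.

£30342.00

January 1 – January 31, 2024: 1 month at 2.55% → £936000 × 2.55% × 1/12 = £1989.0000
February 1 – March 31, 2024: 2 months at 0.8% → £936000 × 0.8% × 2/12 = £1248.0000
April 1 – October 31, 2024: 7 months at 4.25% → £936000 × 4.25% × 7/12 = £23205.0000
November 1 – December 31, 2024: 2 months at 2.5% → £936000 × 2.5% × 2/12 = £3900.0000
Total = £30342.0000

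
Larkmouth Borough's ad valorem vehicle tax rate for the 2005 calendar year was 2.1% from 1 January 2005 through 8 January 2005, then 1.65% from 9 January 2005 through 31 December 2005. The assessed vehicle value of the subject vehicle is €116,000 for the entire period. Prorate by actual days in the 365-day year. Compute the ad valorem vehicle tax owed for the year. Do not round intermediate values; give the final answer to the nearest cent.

€1,925.44

1 January – 8 January 2005: 8 days at 2.1% → €116,000 × 2.1% × 8/365 = €53.3918
9 January – 31 December 2005: 357 days at 1.65% → €116,000 × 1.65% × 357/365 = €1,872.0493
Total = €1,925.4411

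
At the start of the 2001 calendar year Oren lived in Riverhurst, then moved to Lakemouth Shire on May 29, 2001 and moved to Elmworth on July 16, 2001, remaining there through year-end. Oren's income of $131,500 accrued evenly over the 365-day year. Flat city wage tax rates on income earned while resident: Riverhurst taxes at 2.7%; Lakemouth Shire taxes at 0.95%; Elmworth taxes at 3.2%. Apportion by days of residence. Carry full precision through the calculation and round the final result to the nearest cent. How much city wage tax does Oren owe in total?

$3,552.30

Riverhurst, January 1 – May 28, 2001: 148 days → $131,500 × 2.7% × 148/365 = $1,439.6548
Lakemouth Shire, May 29 – July 15, 2001: 48 days → $131,500 × 0.95% × 48/365 = $164.2849
Elmworth, July 16 – December 31, 2001: 169 days → $131,500 × 3.2% × 169/365 = $1,948.3616
Total = $3,552.3014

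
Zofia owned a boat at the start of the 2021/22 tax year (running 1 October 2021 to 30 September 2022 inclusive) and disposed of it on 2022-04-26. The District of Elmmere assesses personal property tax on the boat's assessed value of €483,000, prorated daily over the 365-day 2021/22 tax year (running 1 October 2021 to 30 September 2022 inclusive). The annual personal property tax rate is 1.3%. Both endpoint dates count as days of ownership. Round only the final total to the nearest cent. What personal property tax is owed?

€3,578.17

Days held (2021-10-01 to 2022-04-26): 208 out of 365
Tax = €483,000 × 1.3% × 208/365 = €3,578.1699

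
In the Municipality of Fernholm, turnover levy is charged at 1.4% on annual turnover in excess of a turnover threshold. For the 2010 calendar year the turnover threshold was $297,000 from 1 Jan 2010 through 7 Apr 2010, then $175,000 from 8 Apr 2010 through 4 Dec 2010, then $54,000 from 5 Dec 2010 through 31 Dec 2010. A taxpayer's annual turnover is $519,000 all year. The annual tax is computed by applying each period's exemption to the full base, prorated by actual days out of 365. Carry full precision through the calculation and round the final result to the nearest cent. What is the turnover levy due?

$4,487.40

1 Jan – 7 Apr 2010: 97 days, exemption $297,000 → ($519,000 − $297,000) × 1.4% × 97/365 = $825.9616
8 Apr – 4 Dec 2010: 241 days, exemption $175,000 → ($519,000 − $175,000) × 1.4% × 241/365 = $3,179.8795
5 Dec – 31 Dec 2010: 27 days, exemption $54,000 → ($519,000 − $54,000) × 1.4% × 27/365 = $481.5616
Total = $4,487.4027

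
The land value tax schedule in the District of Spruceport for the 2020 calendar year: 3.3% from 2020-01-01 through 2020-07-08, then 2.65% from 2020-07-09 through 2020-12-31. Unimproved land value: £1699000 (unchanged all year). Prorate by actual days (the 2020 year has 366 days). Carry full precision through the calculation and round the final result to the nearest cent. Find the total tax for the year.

£50756.46

2020-01-01 to 2020-07-08: 190 days at 3.3% → £1699000 × 3.3% × 190/366 = £29105.8197
2020-07-09 to 2020-12-31: 176 days at 2.65% → £1699000 × 2.65% × 176/366 = £21650.6448
Total = £50756.4645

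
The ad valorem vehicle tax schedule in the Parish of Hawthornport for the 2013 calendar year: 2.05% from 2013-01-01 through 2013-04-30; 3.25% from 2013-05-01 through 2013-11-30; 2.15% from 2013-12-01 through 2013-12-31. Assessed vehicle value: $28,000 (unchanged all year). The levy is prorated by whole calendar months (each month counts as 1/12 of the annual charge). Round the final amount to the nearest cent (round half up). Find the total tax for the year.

2013-01-01 to 2013-04-30: 4 months at 2.05% → $28,000 × 2.05% × 4/12 = $191.3333
2013-05-01 to 2013-11-30: 7 months at 3.25% → $28,000 × 3.25% × 7/12 = $530.8333
2013-12-01 to 2013-12-31: 1 month at 2.15% → $28,000 × 2.15% × 1/12 = $50.1667
Total = $772.3333

$772.33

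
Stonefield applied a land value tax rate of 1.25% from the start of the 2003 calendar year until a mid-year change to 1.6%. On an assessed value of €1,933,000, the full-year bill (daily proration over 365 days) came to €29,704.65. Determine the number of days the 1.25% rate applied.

66 days

Let d = days at the first rate; then 365 − d days at the second rate.
€1,933,000 × [1.25%·d + 1.6%·(365−d)] / 365 = €29,704.65
Solving gives d = 66, so the new rate took effect on 8 March 2003.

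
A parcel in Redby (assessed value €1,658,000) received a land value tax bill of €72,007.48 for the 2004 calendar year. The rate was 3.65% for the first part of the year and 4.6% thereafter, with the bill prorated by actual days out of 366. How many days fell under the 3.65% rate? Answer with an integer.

Let d = days at the first rate; then 366 − d days at the second rate.
€1,658,000 × [3.65%·d + 4.6%·(366−d)] / 366 = €72,007.48
Solving gives d = 99, so the new rate took effect on 9 Apr 2004.

99 days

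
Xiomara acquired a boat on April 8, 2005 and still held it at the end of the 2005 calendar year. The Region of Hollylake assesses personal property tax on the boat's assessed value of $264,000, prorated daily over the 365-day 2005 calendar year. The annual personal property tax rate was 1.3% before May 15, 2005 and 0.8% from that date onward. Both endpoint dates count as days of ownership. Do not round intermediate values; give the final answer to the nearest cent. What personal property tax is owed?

April 8 – May 14, 2005: 37 days at 1.3% → $264,000 × 1.3% × 37/365 = $347.9014
May 15 – December 31, 2005: 231 days at 0.8% → $264,000 × 0.8% × 231/365 = $1,336.6356
Total = $1,684.5370

$1,684.54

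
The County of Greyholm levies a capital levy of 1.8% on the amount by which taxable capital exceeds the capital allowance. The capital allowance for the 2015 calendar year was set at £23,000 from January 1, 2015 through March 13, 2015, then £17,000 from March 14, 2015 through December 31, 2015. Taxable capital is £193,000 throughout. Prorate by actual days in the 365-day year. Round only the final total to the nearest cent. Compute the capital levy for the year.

£3,146.70

January 1 – March 13, 2015: 72 days, exemption £23,000 → (£193,000 − £23,000) × 1.8% × 72/365 = £603.6164
March 14 – December 31, 2015: 293 days, exemption £17,000 → (£193,000 − £17,000) × 1.8% × 293/365 = £2,543.0795
Total = £3,146.6959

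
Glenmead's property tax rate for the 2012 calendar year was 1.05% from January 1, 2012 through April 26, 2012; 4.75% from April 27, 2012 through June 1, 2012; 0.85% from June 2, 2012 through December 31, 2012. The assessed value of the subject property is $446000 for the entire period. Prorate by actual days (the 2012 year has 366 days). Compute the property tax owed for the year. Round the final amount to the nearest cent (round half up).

January 1 – April 26, 2012: 117 days at 1.05% → $446000 × 1.05% × 117/366 = $1497.0246
April 27 – June 1, 2012: 36 days at 4.75% → $446000 × 4.75% × 36/366 = $2083.7705
June 2 – December 31, 2012: 213 days at 0.85% → $446000 × 0.85% × 213/366 = $2206.2377
Total = $5787.0328

$5787.03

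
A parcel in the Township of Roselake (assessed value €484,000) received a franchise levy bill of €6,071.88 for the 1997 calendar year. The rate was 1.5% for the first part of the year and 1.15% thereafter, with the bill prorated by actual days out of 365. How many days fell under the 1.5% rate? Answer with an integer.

Let d = days at the first rate; then 365 − d days at the second rate.
€484,000 × [1.5%·d + 1.15%·(365−d)] / 365 = €6,071.88
Solving gives d = 109, so the new rate took effect on 20 April 1997.

109 days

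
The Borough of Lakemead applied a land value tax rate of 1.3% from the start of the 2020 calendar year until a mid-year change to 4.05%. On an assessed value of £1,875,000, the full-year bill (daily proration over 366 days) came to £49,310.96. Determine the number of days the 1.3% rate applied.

Let d = days at the first rate; then 366 − d days at the second rate.
£1,875,000 × [1.3%·d + 4.05%·(366−d)] / 366 = £49,310.96
Solving gives d = 189, so the new rate took effect on July 8, 2020.

189 days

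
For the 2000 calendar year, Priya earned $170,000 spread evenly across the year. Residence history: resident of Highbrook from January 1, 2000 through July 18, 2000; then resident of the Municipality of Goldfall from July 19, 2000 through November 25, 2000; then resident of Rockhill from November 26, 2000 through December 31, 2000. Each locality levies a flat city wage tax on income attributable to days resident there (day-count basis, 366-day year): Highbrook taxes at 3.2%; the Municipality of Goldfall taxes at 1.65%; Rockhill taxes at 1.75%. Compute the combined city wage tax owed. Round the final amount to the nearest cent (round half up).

$4,261.61

Highbrook, January 1 – July 18, 2000: 200 days → $170,000 × 3.2% × 200/366 = $2,972.6776
The Municipality of Goldfall, July 19 – November 25, 2000: 130 days → $170,000 × 1.65% × 130/366 = $996.3115
Rockhill, November 26 – December 31, 2000: 36 days → $170,000 × 1.75% × 36/366 = $292.6230
Total = $4,261.6120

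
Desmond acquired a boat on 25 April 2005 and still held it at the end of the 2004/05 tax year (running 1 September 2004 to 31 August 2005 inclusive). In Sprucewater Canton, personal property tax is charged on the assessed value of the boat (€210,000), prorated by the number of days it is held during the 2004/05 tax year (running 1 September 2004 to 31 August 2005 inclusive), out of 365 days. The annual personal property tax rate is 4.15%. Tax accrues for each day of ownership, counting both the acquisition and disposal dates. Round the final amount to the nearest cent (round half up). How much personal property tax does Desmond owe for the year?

€3,080.10

Days held (25 April – 31 August 2005): 129 out of 365
Tax = €210,000 × 4.15% × 129/365 = €3,080.0959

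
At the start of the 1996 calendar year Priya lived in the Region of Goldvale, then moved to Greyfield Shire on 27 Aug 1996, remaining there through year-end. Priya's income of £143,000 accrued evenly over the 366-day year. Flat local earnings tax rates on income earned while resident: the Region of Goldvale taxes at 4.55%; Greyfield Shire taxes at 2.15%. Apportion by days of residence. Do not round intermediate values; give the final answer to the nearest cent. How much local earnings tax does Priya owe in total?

The Region of Goldvale, 1 Jan – 26 Aug 1996: 239 days → £143,000 × 4.55% × 239/366 = £4,248.7801
Greyfield Shire, 27 Aug – 31 Dec 1996: 127 days → £143,000 × 2.15% × 127/366 = £1,066.8347
Total = £5,315.6148

£5,315.61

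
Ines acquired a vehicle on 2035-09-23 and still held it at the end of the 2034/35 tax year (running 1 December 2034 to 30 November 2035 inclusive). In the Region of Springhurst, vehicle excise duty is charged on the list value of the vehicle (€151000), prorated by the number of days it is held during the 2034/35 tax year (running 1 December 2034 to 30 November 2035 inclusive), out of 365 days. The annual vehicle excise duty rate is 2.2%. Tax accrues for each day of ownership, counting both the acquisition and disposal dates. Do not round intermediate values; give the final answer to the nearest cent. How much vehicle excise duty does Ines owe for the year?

€627.99

Days held (2035-09-23 to 2035-11-30): 69 out of 365
Tax = €151000 × 2.2% × 69/365 = €627.9945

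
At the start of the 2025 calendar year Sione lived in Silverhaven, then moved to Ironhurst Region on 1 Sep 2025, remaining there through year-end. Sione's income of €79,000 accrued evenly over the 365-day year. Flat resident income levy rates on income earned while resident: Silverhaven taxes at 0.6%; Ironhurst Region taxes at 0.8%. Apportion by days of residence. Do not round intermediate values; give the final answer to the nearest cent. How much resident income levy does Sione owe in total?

€526.81

Silverhaven, 1 Jan – 31 Aug 2025: 243 days → €79,000 × 0.6% × 243/365 = €315.5671
Ironhurst Region, 1 Sep – 31 Dec 2025: 122 days → €79,000 × 0.8% × 122/365 = €211.2438
Total = €526.8110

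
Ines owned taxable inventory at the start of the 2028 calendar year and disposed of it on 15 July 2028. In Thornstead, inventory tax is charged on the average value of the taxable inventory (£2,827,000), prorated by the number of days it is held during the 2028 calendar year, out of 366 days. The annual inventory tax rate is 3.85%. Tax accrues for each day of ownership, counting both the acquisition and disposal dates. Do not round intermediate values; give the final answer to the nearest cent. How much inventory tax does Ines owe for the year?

£58,583.01

Days held (1 January – 15 July 2028): 197 out of 366
Tax = £2,827,000 × 3.85% × 197/366 = £58,583.0096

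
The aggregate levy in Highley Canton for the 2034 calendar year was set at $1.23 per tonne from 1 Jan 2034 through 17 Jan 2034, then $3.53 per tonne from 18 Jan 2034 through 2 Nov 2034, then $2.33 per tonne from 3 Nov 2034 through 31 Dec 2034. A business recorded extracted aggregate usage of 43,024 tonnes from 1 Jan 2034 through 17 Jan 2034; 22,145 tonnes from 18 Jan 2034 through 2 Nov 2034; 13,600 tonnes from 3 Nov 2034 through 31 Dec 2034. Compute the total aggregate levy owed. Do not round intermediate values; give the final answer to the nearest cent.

1 Jan – 17 Jan 2034: 43,024 tonnes at $1.23/tonne → $52919.52
18 Jan – 2 Nov 2034: 22,145 tonnes at $3.53/tonne → $78171.85
3 Nov – 31 Dec 2034: 13,600 tonnes at $2.33/tonne → $31688.00

$162779.37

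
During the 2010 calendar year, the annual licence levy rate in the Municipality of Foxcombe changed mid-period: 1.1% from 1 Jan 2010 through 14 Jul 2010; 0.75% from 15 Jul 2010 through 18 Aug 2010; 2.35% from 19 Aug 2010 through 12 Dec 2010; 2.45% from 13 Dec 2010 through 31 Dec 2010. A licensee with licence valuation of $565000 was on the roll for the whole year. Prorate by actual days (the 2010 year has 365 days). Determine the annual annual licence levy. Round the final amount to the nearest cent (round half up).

1 Jan – 14 Jul 2010: 195 days at 1.1% → $565000 × 1.1% × 195/365 = $3320.3425
15 Jul – 18 Aug 2010: 35 days at 0.75% → $565000 × 0.75% × 35/365 = $406.3356
19 Aug – 12 Dec 2010: 116 days at 2.35% → $565000 × 2.35% × 116/365 = $4219.6986
13 Dec – 31 Dec 2010: 19 days at 2.45% → $565000 × 2.45% × 19/365 = $720.5685
Total = $8666.9452

$8666.95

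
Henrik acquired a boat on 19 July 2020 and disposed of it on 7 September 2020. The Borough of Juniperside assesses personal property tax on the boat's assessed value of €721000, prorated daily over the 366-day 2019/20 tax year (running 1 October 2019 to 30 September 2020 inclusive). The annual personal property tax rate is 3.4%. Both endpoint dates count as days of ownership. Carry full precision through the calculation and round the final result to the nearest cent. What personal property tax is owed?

€3415.89

Days held (19 July – 7 September 2020): 51 out of 366
Tax = €721000 × 3.4% × 51/366 = €3415.8852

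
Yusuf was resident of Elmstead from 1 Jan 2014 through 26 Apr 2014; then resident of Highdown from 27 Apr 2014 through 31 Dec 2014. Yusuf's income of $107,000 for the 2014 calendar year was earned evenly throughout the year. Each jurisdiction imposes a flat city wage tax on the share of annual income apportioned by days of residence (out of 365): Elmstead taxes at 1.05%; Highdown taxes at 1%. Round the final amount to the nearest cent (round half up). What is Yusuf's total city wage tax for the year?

Elmstead, 1 Jan – 26 Apr 2014: 116 days → $107,000 × 1.05% × 116/365 = $357.0575
Highdown, 27 Apr – 31 Dec 2014: 249 days → $107,000 × 1% × 249/365 = $729.9452
Total = $1,087.0027

$1,087.00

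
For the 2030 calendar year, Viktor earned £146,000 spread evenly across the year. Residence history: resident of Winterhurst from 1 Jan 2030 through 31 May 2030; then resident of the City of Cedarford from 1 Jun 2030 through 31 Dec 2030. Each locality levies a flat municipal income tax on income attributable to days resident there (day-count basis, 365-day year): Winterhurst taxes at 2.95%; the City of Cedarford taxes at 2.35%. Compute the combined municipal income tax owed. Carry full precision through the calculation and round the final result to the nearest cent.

£3,793.40

Winterhurst, 1 Jan – 31 May 2030: 151 days → £146,000 × 2.95% × 151/365 = £1,781.8000
The City of Cedarford, 1 Jun – 31 Dec 2030: 214 days → £146,000 × 2.35% × 214/365 = £2,011.6000
Total = £3,793.4000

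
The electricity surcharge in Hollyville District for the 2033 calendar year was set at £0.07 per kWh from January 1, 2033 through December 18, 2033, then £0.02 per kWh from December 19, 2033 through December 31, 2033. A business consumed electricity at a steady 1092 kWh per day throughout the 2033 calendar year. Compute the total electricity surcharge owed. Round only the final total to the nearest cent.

£27190.80

January 1 – December 18, 2033: 352 days × 1092 kWh/day = 384,384 kWh at £0.07/kWh → £26906.88
December 19 – December 31, 2033: 13 days × 1092 kWh/day = 14,196 kWh at £0.02/kWh → £283.92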